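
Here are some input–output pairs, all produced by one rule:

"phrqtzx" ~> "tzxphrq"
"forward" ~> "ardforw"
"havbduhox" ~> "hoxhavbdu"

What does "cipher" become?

The transformation: move the last 3 characters to the front (rotate right by 3).
Doing the same to "cipher": "hercip".

hercip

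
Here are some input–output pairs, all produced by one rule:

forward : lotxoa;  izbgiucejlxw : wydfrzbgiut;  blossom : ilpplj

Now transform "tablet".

xyibq

Rule — shift every letter 3 places backward in the alphabet (wrapping around), then delete the first character.
Applying that to "tablet" gives "xyibq".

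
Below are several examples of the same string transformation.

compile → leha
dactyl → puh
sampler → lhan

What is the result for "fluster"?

opan

In each case the input is transformed by: shift every letter 4 places backward in the alphabet (wrapping around), then delete the first 3 characters.
On "fluster": the first step gives "bhqopan", and the second then gives "opan".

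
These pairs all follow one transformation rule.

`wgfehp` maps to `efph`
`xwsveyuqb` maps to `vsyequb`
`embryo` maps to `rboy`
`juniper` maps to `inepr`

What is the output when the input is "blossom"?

soosm

Rule — swap each adjacent pair of characters (1↔2, 3↔4, ...), then delete the first 2 characters.
Applying both steps to "blossom": "lbsoosm", then "soosm".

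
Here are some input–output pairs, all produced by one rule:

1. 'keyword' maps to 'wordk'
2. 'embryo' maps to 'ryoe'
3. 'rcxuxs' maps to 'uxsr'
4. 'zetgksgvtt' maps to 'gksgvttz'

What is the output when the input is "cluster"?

Each output is the input with this applied: move the first character to the end, then delete the first 2 characters.
On "cluster": the first step gives "lusterc", and the second then gives "sterc".

sterc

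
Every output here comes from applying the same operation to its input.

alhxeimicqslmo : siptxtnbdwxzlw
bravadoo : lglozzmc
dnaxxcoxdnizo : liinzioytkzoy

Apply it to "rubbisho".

The rule is to move the first 2 characters to the end (rotate left by 2), then shift every letter 11 places forward in the alphabet (wrapping around).
For "rubbisho", step one produces "bbishoru"; step two turns that into "mmtdszcf".

mmtdszcf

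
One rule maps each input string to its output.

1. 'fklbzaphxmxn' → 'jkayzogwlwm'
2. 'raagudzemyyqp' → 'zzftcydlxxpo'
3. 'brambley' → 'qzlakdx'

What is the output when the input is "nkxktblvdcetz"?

jwjsakucbdsy

The rule is to delete the first character, then shift every letter 1 place backward in the alphabet (wrapping around).
Applying both steps to "nkxktblvdcetz": "kxktblvdcetz", then "jwjsakucbdsy".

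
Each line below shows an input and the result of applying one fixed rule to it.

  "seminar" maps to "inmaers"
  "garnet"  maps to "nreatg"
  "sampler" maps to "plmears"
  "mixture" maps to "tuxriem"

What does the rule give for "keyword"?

woyredk

Rule — take characters alternately from the front and the back (1st, last, 2nd, 2nd-last, ...), then reverse the string.
For "keyword", step one produces "kderyow"; step two turns that into "woyredk".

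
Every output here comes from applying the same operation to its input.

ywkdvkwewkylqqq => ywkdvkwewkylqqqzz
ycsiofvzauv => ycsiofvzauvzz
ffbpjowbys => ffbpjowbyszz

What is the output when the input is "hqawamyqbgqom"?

Looking at the pairs, the operation is to append "zz".
On "hqawamyqbgqom" that produces "hqawamyqbgqomzz".

hqawamyqbgqomzz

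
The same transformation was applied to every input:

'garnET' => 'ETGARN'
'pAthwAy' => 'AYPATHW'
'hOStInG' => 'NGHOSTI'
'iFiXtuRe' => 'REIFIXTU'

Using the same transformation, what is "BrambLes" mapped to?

ESBRAMBL

What's happening: move the last 2 characters to the front (rotate right by 2), then convert every letter to uppercase.
Working it through for "BrambLes": intermediate "esBrambL", final "ESBRAMBL".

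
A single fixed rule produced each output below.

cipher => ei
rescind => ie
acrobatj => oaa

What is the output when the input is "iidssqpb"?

The transformation: move the first 2 characters to the end (rotate left by 2), then keep only the vowels.
For "iidssqpb", step one produces "dssqpbii"; step two turns that into "ii".
(Check on "acrobatj": → "robatjac" → "oaa" ✓)

ii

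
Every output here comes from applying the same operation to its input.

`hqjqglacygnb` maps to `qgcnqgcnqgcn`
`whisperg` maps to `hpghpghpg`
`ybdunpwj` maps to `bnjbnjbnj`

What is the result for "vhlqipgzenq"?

The rule is to keep one character in every 3, starting at position 2 (positions 2nd, 5th, 8th, ...), then write the whole string 3 times in a row.
For "vhlqipgzenq", step one produces "hizq"; step two turns that into "hizqhizqhizq".

hizqhizqhizq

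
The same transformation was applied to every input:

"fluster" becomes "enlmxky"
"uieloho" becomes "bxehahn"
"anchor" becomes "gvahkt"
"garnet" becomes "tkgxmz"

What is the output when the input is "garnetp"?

tkgxmiz

Each output is the input with this applied: move the first character to the end, then shift every letter 7 places backward in the alphabet (wrapping around).
Working it through for "garnetp": intermediate "arnetpg", final "tkgxmiz".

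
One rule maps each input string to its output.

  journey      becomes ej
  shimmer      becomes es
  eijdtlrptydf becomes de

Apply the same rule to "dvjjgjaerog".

Each output is the input with this applied: swap the first and last characters, then keep only the last 2 characters.
Working it through for "dvjjgjaerog": intermediate "gvjjgjaerod", final "od".

od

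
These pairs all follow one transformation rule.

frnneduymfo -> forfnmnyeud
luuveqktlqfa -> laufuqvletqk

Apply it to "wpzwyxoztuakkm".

wmpkzkwayuxtoz

The transformation: take characters alternately from the front and the back (1st, last, 2nd, 2nd-last, ...).
Applying that to "wpzwyxoztuakkm" gives "wmpkzkwayuxtoz".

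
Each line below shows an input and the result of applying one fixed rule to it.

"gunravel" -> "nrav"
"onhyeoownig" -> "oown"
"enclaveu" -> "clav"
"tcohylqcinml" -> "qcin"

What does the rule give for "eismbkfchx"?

bkfc

The pattern: delete the last 2 characters, then keep only the last 4 characters.
Applying both steps to "eismbkfchx": "eismbkfc", then "bkfc".
(Check on "gunravel": → "gunrav" → "nrav" ✓)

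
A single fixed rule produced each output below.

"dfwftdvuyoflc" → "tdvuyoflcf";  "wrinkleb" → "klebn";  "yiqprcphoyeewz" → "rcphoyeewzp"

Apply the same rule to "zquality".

litya

The pattern: delete the first 3 characters, then move the first character to the end.
Working it through for "zquality": intermediate "ality", final "litya".
(Check on "yiqprcphoyeewz": → "prcphoyeewz" → "rcphoyeewzp" ✓)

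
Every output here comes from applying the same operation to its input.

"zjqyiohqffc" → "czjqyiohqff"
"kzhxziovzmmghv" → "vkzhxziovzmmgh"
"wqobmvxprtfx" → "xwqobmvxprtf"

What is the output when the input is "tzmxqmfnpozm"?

The rule is to move the last character to the front.
For "tzmxqmfnpozm" the result is "mtzmxqmfnpoz".

mtzmxqmfnpoz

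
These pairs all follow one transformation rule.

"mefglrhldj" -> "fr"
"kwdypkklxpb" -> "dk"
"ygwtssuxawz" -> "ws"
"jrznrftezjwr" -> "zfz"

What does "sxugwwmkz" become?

In each case the input is transformed by: keep one character in every 3, starting at position 3 (positions 3rd, 6th, 9th, ...), then delete the last character.
"sxugwwmkz" → "uwz" → "uw".

uw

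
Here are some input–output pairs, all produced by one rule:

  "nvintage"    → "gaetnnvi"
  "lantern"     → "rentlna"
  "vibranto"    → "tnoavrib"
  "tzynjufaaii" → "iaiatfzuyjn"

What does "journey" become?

Each output is the input with this applied: move the last 2 characters to the front (rotate right by 2), then take characters alternately from the front and the back (1st, last, 2nd, 2nd-last, ...).
"journey" → "eyjourn" → "enyrjuo".

enyrjuo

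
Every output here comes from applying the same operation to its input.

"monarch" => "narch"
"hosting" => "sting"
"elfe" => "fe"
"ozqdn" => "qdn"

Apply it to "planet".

Each output is the input with this applied: delete the first 2 characters.
For "planet" the result is "anet".

anet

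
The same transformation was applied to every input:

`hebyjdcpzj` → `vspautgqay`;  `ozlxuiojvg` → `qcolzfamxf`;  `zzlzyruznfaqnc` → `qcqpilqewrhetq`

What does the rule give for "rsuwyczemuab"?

In each case the input is transformed by: shift every letter 9 places backward in the alphabet (wrapping around), then move the first character to the end.
"rsuwyczemuab" → "jlnptqvdlrsi".

jlnptqvdlrsi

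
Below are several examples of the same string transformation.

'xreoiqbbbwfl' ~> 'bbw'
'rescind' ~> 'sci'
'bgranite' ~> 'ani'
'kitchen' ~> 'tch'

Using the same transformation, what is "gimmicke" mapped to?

Each output is the input with this applied: move the last 2 characters to the front (rotate right by 2), then keep only the last 3 characters.
For "gimmicke", step one produces "kegimmic"; step two turns that into "mic".

mic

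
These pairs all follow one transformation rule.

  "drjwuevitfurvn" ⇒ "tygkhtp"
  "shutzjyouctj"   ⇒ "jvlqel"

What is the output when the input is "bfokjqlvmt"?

The pattern: shift every letter 2 places forward in the alphabet (wrapping around), then keep every other character starting from the second (positions 2nd, 4th, 6th, ...).
Applying both steps to "bfokjqlvmt": "dhqmlsnxov", then "hmsxv".

hmsxv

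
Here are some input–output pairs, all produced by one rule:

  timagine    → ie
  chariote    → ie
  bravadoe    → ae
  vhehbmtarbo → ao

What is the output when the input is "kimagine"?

The pattern: keep one character in every 3, starting at position 2 (positions 2nd, 5th, 8th, ...), then keep only the vowels.
"kimagine" → "ige" → "ie".

ie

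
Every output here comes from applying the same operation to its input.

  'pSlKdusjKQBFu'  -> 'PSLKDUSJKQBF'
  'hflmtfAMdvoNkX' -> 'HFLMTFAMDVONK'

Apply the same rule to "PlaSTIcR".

PLASTIC

Looking at the pairs, the operation is to delete the last character, then convert every letter to uppercase.
"PlaSTIcR" → "PlaSTIc" → "PLASTIC".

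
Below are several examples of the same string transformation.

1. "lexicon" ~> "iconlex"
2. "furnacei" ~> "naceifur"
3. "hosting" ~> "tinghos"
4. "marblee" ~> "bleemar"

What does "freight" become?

ightfre

The pattern: move the first 3 characters to the end (rotate left by 3).
For "freight" the result is "ightfre".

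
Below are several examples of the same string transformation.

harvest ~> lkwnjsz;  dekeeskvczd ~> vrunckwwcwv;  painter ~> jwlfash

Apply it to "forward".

vjsojgx

The transformation: shift every letter 8 places backward in the alphabet (wrapping around), then reverse the string.
Applying both steps to "forward": "xgjosjv", then "vjsojgx".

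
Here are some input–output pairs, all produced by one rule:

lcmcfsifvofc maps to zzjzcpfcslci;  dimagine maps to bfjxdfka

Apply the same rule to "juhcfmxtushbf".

Looking at the pairs, the operation is to swap the first and last characters, then shift every letter 3 places backward in the alphabet (wrapping around).
"juhcfmxtushbf" → "fuhcfmxtushbj" → "crezcjuqrpeyg".
(Check on "dimagine": → "eimagind" → "bfjxdfka" ✓)

crezcjuqrpeyg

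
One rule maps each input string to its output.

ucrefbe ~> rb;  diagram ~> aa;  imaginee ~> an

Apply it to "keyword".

yr

The transformation: keep one character in every 3, starting at position 3 (positions 3rd, 6th, 9th, ...).
On "keyword" that produces "yr".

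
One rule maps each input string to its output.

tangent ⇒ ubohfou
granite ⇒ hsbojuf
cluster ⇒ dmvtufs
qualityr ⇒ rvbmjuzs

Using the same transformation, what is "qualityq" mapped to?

rvbmjuzr

In each case the input is transformed by: shift every letter 1 place forward in the alphabet (wrapping around).
Doing the same to "qualityq": "rvbmjuzr".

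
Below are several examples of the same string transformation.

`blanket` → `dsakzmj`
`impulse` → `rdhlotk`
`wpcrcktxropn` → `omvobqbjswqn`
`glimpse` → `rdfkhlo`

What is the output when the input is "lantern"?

qmkzmsd

Each output is the input with this applied: move the last 2 characters to the front (rotate right by 2), then shift every letter 1 place backward in the alphabet (wrapping around).
"lantern" → "rnlante" → "qmkzmsd".
(Check on "wpcrcktxropn": → "pnwpcrcktxro" → "omvobqbjswqn" ✓)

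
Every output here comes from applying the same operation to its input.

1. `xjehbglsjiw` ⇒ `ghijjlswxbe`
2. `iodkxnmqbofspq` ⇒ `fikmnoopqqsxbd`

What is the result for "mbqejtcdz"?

The pattern: sort the characters into alphabetical order, then move the first 2 characters to the end (rotate left by 2).
On "mbqejtcdz": the first step gives "bcdejmqtz", and the second then gives "dejmqtzbc".

dejmqtzbc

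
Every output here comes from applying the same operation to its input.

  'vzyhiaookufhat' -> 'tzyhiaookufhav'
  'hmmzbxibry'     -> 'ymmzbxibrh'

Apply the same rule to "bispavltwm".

mispavltwb

The transformation: swap the first and last characters.
On "bispavltwm" that produces "mispavltwb".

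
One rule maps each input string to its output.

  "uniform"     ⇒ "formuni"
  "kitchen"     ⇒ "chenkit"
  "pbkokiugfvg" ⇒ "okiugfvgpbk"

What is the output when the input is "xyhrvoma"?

rvomaxyh

In each case the input is transformed by: move the first 3 characters to the end (rotate left by 3).
Doing the same to "xyhrvoma": "rvomaxyh".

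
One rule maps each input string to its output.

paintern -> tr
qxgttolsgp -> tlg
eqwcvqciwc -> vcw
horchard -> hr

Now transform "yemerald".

rl

Looking at the pairs, the operation is to delete the first 3 characters, then keep every other character starting from the second (positions 2nd, 4th, 6th, ...).
Working it through for "yemerald": intermediate "erald", final "rl".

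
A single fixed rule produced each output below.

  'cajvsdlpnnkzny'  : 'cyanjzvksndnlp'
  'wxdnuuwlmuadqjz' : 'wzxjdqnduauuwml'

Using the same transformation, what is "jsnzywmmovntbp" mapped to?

jpsbntznyvwomm

The rule is to take characters alternately from the front and the back (1st, last, 2nd, 2nd-last, ...).
For "jsnzywmmovntbp" the result is "jpsbntznyvwomm".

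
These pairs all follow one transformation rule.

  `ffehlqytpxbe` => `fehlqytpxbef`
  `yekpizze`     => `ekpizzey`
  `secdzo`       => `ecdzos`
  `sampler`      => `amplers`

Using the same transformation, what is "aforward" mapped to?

Looking at the pairs, the operation is to move the first character to the end.
On "aforward" that produces "forwarda".

forwarda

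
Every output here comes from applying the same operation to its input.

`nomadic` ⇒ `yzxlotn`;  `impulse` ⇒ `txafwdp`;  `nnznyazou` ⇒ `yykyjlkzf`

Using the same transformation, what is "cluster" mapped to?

nwfdepc

The pattern: shift every letter 11 places forward in the alphabet (wrapping around).
"cluster" → "nwfdepc".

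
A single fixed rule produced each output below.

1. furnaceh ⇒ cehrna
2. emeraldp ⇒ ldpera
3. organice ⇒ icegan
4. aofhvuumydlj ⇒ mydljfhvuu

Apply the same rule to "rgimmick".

In each case the input is transformed by: delete the first 2 characters, then swap the front and back halves of the string.
For "rgimmick", step one produces "immick"; step two turns that into "ickimm".

ickimm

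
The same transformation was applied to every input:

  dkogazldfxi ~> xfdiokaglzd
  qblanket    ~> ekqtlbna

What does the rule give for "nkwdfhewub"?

Rule — move the last 3 characters to the front (rotate right by 3), then swap each adjacent pair of characters (1↔2, 3↔4, ...).
Applying both steps to "nkwdfhewub": "wubnkwdfhe", then "uwnbwkfdeh".

uwnbwkfdeh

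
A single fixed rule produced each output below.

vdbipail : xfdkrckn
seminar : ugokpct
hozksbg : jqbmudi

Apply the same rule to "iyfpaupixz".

kahrcwrkzb

What's happening: shift every letter 2 places forward in the alphabet (wrapping around).
"iyfpaupixz" → "kahrcwrkzb".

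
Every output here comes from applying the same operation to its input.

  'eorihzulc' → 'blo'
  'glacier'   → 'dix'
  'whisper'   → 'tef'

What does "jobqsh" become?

The transformation: shift every letter 3 places backward in the alphabet (wrapping around), then keep only the first 3 characters.
For "jobqsh", step one produces "glynpe"; step two turns that into "gly".

gly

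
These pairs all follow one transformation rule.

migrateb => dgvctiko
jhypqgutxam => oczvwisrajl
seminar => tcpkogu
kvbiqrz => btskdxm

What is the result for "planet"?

Each output is the input with this applied: reverse the string, then shift every letter 2 places forward in the alphabet (wrapping around).
On "planet": the first step gives "tenalp", and the second then gives "vgpcnr".

vgpcnr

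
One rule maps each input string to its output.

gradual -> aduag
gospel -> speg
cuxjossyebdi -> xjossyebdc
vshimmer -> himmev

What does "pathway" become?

thwap

The transformation: swap the first and last characters, then delete the first 2 characters.
Applying both steps to "pathway": "yathwap", then "thwap".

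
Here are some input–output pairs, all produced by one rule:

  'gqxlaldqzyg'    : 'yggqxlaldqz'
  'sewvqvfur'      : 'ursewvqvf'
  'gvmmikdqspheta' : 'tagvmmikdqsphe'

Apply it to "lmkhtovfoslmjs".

jslmkhtovfoslm

The rule is to move the last 2 characters to the front (rotate right by 2).
Applying that to "lmkhtovfoslmjs" gives "jslmkhtovfoslm".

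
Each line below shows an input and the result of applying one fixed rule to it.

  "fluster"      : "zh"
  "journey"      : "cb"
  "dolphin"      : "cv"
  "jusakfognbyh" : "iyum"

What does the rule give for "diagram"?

wf

Each output is the input with this applied: shift every letter 12 places backward in the alphabet (wrapping around), then keep one character in every 3, starting at position 2 (positions 2nd, 5th, 8th, ...).
Starting from "diagram": after the first operation, "rwoufoa"; after the second, "wf".
(Check on "fluster": → "tzighsf" → "zh" ✓)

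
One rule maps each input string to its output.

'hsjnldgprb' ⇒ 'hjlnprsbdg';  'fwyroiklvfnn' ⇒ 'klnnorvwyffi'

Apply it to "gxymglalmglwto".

The transformation: sort the characters into alphabetical order, then move the first 3 characters to the end (rotate left by 3).
Starting from "gxymglalmglwto": after the first operation, "aggglllmmotwxy"; after the second, "glllmmotwxyagg".

glllmmotwxyagg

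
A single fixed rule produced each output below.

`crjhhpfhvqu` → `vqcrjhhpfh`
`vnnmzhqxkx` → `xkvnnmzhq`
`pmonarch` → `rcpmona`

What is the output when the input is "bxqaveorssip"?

sibxqaveors

The rule is to delete the last character, then move the last 2 characters to the front (rotate right by 2).
On "bxqaveorssip": the first step gives "bxqaveorssi", and the second then gives "sibxqaveors".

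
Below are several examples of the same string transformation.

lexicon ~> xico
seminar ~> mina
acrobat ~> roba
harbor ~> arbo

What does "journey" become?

What's happening: move the last character to the front, then keep only the last 4 characters.
Applying both steps to "journey": "yjourne", then "urne".

urne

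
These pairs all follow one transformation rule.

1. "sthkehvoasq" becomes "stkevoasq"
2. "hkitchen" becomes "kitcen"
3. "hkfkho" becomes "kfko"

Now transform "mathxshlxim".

matxslxim

Looking at the pairs, the operation is to remove every "h".
"mathxshlxim" → "matxslxim".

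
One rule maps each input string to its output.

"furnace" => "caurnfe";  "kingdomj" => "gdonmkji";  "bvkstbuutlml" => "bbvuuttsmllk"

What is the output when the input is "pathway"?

The transformation: sort the characters into reverse alphabetical order, then move the last 2 characters to the front (rotate right by 2).
Applying both steps to "pathway": "ywtphaa", then "aaywtph".

aaywtph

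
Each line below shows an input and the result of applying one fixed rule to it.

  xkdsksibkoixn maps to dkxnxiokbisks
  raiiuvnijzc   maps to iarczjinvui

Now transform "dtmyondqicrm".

mtdmrciqdnoy

The rule is to move the first 3 characters to the end (rotate left by 3), then reverse the string.
Starting from "dtmyondqicrm": after the first operation, "yondqicrmdtm"; after the second, "mtdmrciqdnoy".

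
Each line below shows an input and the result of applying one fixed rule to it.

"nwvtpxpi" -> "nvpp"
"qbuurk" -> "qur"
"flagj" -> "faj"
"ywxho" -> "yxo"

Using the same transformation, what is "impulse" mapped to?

In each case the input is transformed by: keep every other character starting from the first (positions 1st, 3rd, 5th, ...).
On "impulse" that produces "iple".

iple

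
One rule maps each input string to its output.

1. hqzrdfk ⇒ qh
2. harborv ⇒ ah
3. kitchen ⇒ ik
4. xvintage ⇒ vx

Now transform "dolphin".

od

The transformation: reverse the string, then keep only the last 2 characters.
On "dolphin": the first step gives "nihplod", and the second then gives "od".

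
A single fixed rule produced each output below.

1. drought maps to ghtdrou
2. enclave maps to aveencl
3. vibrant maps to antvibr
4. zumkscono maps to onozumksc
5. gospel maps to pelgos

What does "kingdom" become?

domking

Looking at the pairs, the operation is to move the last 3 characters to the front (rotate right by 3).
Applying that to "kingdom" gives "domking".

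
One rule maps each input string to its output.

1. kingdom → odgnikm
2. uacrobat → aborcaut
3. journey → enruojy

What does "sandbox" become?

Looking at the pairs, the operation is to move the last character to the front, then reverse the string.
"sandbox" → "xsandbo" → "obdnasx".

obdnasx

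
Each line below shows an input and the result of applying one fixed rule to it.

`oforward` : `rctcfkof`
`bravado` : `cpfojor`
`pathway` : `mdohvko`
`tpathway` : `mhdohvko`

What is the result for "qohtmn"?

Rule — shift every letter 12 places backward in the alphabet (wrapping around), then move the last character to the front.
"qohtmn" → "ecvhab" → "becvha".
(Check on "tpathway": → "hdohvkom" → "mhdohvko" ✓)

becvha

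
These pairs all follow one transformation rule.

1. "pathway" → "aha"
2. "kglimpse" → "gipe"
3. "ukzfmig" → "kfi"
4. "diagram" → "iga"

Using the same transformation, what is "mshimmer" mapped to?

In each case the input is transformed by: keep every other character starting from the second (positions 2nd, 4th, 6th, ...).
On "mshimmer" that produces "simr".

simr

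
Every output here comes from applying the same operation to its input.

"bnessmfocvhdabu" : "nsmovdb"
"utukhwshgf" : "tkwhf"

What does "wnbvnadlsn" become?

Looking at the pairs, the operation is to keep every other character starting from the second (positions 2nd, 4th, 6th, ...).
For "wnbvnadlsn" the result is "nvaln".

nvaln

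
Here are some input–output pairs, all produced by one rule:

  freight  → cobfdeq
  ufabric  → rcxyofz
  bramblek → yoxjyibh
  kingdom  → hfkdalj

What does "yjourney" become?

vglrokbv

Looking at the pairs, the operation is to shift every letter 3 places backward in the alphabet (wrapping around).
On "yjourney" that produces "vglrokbv".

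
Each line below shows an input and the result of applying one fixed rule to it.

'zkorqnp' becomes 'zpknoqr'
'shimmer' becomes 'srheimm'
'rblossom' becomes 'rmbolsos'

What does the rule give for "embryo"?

eomybr

The pattern: take characters alternately from the front and the back (1st, last, 2nd, 2nd-last, ...).
For "embryo" the result is "eomybr".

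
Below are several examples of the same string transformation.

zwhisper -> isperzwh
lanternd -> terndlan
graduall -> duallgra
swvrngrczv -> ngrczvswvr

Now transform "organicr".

The pattern: move the last character to the front, then swap the front and back halves of the string.
On "organicr": the first step gives "rorganic", and the second then gives "anicrorg".
(Check on "zwhisper": → "rzwhispe" → "isperzwh" ✓)

anicrorg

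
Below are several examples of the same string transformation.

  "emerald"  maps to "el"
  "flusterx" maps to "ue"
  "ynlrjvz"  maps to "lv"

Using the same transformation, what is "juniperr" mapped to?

ne

The rule is to keep one character in every 3, starting at position 3 (positions 3rd, 6th, 9th, ...).
On "juniperr" that produces "ne".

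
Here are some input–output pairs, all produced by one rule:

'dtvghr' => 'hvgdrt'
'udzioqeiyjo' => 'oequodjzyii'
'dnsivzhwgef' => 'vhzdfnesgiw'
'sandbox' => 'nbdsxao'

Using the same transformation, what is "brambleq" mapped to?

Each output is the input with this applied: take characters alternately from the front and the back (1st, last, 2nd, 2nd-last, ...), then move the last 3 characters to the front (rotate right by 3).
Starting from "brambleq": after the first operation, "bqrealmb"; after the second, "lmbbqrea".

lmbbqrea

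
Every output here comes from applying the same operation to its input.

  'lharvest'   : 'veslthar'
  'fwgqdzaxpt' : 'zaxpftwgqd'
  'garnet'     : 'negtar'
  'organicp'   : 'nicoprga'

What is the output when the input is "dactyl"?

tydlac

The transformation: swap the first and last characters, then swap the front and back halves of the string.
Working it through for "dactyl": intermediate "lactyd", final "tydlac".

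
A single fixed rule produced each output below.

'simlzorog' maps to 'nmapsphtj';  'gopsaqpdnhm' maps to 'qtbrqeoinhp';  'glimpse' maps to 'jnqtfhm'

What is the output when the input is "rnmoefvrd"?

Each output is the input with this applied: shift every letter 1 place forward in the alphabet (wrapping around), then move the first 2 characters to the end (rotate left by 2).
"rnmoefvrd" → "npfgwseso".

npfgwseso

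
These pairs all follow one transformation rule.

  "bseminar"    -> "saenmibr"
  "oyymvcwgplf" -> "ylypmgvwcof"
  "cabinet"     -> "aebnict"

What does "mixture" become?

irxutme

The rule is to take characters alternately from the front and the back (1st, last, 2nd, 2nd-last, ...), then move the first 2 characters to the end (rotate left by 2).
For "mixture", step one produces "meirxut"; step two turns that into "irxutme".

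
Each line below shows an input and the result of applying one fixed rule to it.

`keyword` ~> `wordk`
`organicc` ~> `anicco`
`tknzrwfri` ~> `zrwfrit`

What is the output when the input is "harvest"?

Looking at the pairs, the operation is to move the first 3 characters to the end (rotate left by 3), then delete the last 2 characters.
On "harvest" that produces "vesth".

vesth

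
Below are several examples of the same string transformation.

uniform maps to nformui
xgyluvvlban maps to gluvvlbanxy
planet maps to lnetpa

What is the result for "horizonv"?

The pattern: move the first 2 characters to the end (rotate left by 2), then swap the first and last characters.
"horizonv" → "oizonvhr".

oizonvhr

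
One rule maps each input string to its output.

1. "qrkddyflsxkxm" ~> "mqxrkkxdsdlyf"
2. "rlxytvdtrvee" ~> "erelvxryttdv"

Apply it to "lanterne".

The transformation: reverse the string, then take characters alternately from the front and the back (1st, last, 2nd, 2nd-last, ...).
On "lanterne" that produces "elnarnet".

elnarnet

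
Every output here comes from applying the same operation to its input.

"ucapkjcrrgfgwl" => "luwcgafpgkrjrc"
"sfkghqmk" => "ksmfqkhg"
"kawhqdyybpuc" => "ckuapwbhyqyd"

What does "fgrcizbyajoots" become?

sftgorocjiazyb

What's happening: take characters alternately from the front and the back (1st, last, 2nd, 2nd-last, ...), then swap each adjacent pair of characters (1↔2, 3↔4, ...).
So "fgrcizbyajoots" becomes "sftgorocjiazyb".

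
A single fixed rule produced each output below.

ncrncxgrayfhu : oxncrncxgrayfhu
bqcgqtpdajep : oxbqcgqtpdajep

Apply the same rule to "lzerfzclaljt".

The transformation: prepend "ox".
On "lzerfzclaljt" that produces "oxlzerfzclaljt".

oxlzerfzclaljt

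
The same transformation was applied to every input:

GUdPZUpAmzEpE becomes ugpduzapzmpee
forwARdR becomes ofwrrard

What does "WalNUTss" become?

The rule is to swap each adjacent pair of characters (1↔2, 3↔4, ...), then convert every letter to lowercase.
Starting from "WalNUTss": after the first operation, "aWNlTUss"; after the second, "awnltuss".

awnltuss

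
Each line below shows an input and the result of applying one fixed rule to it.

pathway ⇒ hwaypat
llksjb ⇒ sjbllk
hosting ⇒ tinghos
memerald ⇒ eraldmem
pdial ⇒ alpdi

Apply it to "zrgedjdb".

edjdbzrg

Rule — move the first 3 characters to the end (rotate left by 3).
For "zrgedjdb" the result is "edjdbzrg".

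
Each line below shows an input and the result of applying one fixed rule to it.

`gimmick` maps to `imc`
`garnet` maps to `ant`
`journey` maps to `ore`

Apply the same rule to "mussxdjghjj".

The transformation: keep every other character starting from the second (positions 2nd, 4th, 6th, ...).
So "mussxdjghjj" becomes "usdgj".

usdgj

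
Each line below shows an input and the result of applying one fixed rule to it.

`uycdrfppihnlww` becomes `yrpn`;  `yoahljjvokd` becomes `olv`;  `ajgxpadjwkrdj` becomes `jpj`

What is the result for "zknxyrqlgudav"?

Rule — delete the last 3 characters, then keep one character in every 3, starting at position 2 (positions 2nd, 5th, 8th, ...).
For "zknxyrqlgudav", step one produces "zknxyrqlgu"; step two turns that into "kyl".

kyl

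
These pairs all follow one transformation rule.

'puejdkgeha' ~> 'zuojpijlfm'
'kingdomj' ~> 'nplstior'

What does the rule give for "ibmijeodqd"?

gnnrjoitiv

Looking at the pairs, the operation is to swap each adjacent pair of characters (1↔2, 3↔4, ...), then shift every letter 5 places forward in the alphabet (wrapping around).
Starting from "ibmijeodqd": after the first operation, "biimejdodq"; after the second, "gnnrjoitiv".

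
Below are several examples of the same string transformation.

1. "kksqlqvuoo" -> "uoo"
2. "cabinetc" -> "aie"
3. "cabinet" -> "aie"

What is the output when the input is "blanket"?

What's happening: keep only the vowels.
On "blanket" that produces "ae".

ae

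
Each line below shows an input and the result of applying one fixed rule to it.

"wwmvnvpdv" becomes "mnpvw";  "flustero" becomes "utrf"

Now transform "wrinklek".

ikew

The pattern: keep every other character starting from the first (positions 1st, 3rd, 5th, ...), then move the first character to the end.
On "wrinklek": the first step gives "wike", and the second then gives "ikew".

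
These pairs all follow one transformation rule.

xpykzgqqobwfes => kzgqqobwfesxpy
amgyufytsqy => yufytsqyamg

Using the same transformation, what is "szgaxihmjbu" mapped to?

Each output is the input with this applied: move the first 3 characters to the end (rotate left by 3).
Doing the same to "szgaxihmjbu": "axihmjbuszg".

axihmjbuszg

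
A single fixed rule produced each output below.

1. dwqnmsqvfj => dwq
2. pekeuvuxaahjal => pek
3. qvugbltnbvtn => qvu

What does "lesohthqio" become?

les

Each output is the input with this applied: keep only the first 3 characters.
"lesohthqio" → "les".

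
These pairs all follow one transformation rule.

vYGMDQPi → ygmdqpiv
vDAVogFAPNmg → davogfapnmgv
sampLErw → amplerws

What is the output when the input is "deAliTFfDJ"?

ealitffdjd

Rule — move the first character to the end, then convert every letter to lowercase.
"deAliTFfDJ" → "eAliTFfDJd" → "ealitffdjd".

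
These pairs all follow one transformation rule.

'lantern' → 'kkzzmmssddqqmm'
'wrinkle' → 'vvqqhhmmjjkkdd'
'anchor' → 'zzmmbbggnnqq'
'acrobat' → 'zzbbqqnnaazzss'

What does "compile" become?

In each case the input is transformed by: shift every letter 1 place backward in the alphabet (wrapping around), then double every character.
On "compile": the first step gives "bnlohkd", and the second then gives "bbnnlloohhkkdd".

bbnnlloohhkkdd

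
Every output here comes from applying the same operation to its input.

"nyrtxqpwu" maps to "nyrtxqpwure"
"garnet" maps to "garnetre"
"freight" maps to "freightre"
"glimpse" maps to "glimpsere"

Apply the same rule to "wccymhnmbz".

The transformation: append "re".
Applying that to "wccymhnmbz" gives "wccymhnmbzre".

wccymhnmbzre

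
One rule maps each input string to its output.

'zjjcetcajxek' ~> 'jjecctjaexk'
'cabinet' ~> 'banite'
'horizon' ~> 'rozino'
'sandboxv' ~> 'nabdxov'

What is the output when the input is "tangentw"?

Rule — delete the first character, then swap each adjacent pair of characters (1↔2, 3↔4, ...).
Working it through for "tangentw": intermediate "angentw", final "naegtnw".

naegtnw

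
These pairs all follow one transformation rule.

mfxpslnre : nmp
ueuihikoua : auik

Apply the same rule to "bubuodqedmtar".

What's happening: keep one character in every 3, starting at position 1 (positions 1st, 4th, 7th, ...), then move the last character to the front.
Working it through for "bubuodqedmtar": intermediate "buqmr", final "rbuqm".

rbuqm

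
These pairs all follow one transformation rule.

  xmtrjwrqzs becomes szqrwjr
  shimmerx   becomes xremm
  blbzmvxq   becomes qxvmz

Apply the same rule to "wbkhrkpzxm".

What's happening: reverse the string, then delete the last 3 characters.
Starting from "wbkhrkpzxm": after the first operation, "mxzpkrhkbw"; after the second, "mxzpkrh".

mxzpkrh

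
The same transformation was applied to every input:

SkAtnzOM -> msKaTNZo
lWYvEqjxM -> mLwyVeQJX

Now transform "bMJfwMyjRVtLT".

The transformation: flip the case of every letter, then move the last character to the front.
"bMJfwMyjRVtLT" → "BmjFWmYJrvTlt" → "tBmjFWmYJrvTl".

tBmjFWmYJrvTl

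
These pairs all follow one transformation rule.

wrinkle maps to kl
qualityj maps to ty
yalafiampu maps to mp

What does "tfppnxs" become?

Looking at the pairs, the operation is to move the last character to the front, then keep only the last 2 characters.
Applying both steps to "tfppnxs": "stfppnx", then "nx".

nx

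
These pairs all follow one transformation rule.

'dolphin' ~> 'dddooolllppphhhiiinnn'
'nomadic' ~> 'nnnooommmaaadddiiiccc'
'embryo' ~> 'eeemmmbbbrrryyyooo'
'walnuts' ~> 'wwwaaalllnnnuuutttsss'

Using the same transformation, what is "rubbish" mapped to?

Each output is the input with this applied: repeat every character 3 times.
For "rubbish" the result is "rrruuubbbbbbiiissshhh".

rrruuubbbbbbiiissshhh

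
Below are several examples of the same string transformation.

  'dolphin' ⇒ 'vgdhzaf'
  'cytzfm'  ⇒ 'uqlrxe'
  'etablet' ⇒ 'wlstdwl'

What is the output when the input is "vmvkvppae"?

In each case the input is transformed by: shift every letter 8 places backward in the alphabet (wrapping around).
For "vmvkvppae" the result is "nencnhhsw".

nencnhhsw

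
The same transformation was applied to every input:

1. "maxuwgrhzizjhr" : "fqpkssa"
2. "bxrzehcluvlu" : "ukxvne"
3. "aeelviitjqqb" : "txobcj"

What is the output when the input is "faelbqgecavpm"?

yxuzvof

The transformation: shift every letter 7 places backward in the alphabet (wrapping around), then keep every other character starting from the first (positions 1st, 3rd, 5th, ...).
Working it through for "faelbqgecavpm": intermediate "ytxeujzxvtoif", final "yxuzvof".
(Check on "maxuwgrhzizjhr": → "ftqnpzkasbscak" → "fqpkssa" ✓)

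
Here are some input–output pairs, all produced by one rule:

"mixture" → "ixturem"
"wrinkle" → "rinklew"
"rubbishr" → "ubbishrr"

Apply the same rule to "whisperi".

hisperiw

The pattern: move the first character to the end.
"whisperi" → "hisperiw".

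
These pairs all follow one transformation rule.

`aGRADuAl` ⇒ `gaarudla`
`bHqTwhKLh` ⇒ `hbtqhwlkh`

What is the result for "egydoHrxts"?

The rule is to swap each adjacent pair of characters (1↔2, 3↔4, ...), then convert every letter to lowercase.
Starting from "egydoHrxts": after the first operation, "gedyHoxrst"; after the second, "gedyhoxrst".
(Check on "aGRADuAl": → "GaARuDlA" → "gaarudla" ✓)

gedyhoxrst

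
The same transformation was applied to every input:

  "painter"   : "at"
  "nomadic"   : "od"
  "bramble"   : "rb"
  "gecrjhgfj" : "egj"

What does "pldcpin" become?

lp

The transformation: take characters alternately from the front and the back (1st, last, 2nd, 2nd-last, ...), then keep one character in every 3, starting at position 3 (positions 3rd, 6th, 9th, ...).
Starting from "pldcpin": after the first operation, "pnlidpc"; after the second, "lp".
(Check on "nomadic": → "ncoimda" → "od" ✓)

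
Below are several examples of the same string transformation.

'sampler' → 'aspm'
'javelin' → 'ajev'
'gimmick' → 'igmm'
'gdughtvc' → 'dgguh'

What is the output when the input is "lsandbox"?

slnad

What's happening: delete the last 3 characters, then swap each adjacent pair of characters (1↔2, 3↔4, ...).
For "lsandbox", step one produces "lsand"; step two turns that into "slnad".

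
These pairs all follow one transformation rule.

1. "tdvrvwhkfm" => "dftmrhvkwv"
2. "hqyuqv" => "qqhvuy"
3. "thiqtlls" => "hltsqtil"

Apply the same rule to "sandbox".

Rule — swap each adjacent pair of characters (1↔2, 3↔4, ...), then take characters alternately from the front and the back (1st, last, 2nd, 2nd-last, ...).
Starting from "sandbox": after the first operation, "asdnobx"; after the second, "axsbdon".

axsbdon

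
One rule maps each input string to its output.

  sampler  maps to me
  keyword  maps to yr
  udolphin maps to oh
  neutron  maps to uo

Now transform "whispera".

ie

The pattern: keep one character in every 3, starting at position 3 (positions 3rd, 6th, 9th, ...).
Doing the same to "whispera": "ie".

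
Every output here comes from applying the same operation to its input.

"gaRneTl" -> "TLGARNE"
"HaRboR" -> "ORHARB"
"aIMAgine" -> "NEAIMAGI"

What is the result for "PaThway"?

The transformation: move the last 2 characters to the front (rotate right by 2), then convert every letter to uppercase.
"PaThway" → "ayPaThw" → "AYPATHW".

AYPATHW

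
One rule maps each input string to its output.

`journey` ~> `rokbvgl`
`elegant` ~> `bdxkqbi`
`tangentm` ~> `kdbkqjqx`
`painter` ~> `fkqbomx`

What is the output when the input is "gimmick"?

jjfzhdf

In each case the input is transformed by: shift every letter 3 places backward in the alphabet (wrapping around), then move the first 2 characters to the end (rotate left by 2).
On "gimmick" that produces "jjfzhdf".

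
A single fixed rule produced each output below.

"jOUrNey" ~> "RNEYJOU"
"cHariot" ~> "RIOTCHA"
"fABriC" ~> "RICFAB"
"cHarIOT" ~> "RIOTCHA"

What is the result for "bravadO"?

Each output is the input with this applied: move the first 3 characters to the end (rotate left by 3), then convert every letter to uppercase.
Working it through for "bravadO": intermediate "vadObra", final "VADOBRA".
(Check on "cHariot": → "riotcHa" → "RIOTCHA" ✓)

VADOBRA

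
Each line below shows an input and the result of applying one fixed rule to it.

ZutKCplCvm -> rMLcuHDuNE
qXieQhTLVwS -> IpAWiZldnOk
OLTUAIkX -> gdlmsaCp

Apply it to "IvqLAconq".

The pattern: flip the case of every letter, then shift every letter 8 places backward in the alphabet (wrapping around).
For "IvqLAconq", step one produces "iVQlaCONQ"; step two turns that into "aNIdsUGFI".

aNIdsUGFI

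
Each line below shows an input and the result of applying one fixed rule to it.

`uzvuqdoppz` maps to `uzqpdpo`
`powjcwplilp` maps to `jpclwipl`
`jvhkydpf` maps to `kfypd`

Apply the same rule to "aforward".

rdwra

Rule — delete the first 3 characters, then take characters alternately from the front and the back (1st, last, 2nd, 2nd-last, ...).
Applying both steps to "aforward": "rward", then "rdwra".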